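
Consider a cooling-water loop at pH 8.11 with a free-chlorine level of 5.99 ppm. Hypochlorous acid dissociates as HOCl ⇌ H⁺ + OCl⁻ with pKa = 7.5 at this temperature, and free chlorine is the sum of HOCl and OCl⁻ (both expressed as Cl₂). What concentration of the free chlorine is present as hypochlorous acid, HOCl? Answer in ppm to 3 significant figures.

1.18 ppm

[OCl⁻]/[HOCl] = 10^(pH − pKa) = 10^(8.11 − 7.5) = 10^0.61 = 4.074.
Fraction as HOCl = 1 / (1 + 4.074) = 0.1971.
HOCl = 0.1971 × 5.99 ppm = 1.181 ppm.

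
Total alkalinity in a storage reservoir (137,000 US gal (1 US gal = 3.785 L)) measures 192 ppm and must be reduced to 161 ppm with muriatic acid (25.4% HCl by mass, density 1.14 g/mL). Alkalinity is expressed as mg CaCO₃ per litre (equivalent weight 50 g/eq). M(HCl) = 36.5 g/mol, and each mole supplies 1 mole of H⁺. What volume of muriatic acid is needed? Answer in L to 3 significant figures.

40.5 L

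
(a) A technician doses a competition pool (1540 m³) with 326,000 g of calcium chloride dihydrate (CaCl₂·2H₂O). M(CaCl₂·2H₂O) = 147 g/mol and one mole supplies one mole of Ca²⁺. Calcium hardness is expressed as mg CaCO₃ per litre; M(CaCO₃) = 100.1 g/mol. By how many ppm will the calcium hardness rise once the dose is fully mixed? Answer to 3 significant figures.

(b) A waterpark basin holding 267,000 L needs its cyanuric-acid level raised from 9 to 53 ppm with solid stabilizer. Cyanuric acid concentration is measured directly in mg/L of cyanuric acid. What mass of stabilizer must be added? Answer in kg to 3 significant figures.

(a) 144 ppm; (b) 11.7 kg

(a) Volume: 1540 m³ = 1,540,000 L.
(a) Moles of Ca²⁺: 326,000 g ÷ 147 g/mol = 2218 mol.
(a) As CaCO₃: 2218 mol × 100.1 g/mol = 222,000 g.
(a) Rise: 222,000 g / 1,540,000 L × 1000 = 144.1 mg/L.

(b) CYA to add: (53 − 9) = 44 mg/L × 267,000 L = 11,750 g cyanuric acid.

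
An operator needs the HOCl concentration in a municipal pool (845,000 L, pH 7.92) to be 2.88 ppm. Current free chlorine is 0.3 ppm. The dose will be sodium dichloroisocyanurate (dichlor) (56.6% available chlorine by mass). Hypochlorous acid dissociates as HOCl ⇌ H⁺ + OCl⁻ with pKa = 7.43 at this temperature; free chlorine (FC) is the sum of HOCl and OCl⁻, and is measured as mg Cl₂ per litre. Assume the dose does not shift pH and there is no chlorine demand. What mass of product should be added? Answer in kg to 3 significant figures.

17.1 kg

[OCl⁻]/[HOCl] = 10^(pH − pKa) = 10^(7.92 − 7.43) = 3.09; fraction as HOCl = 1/(1 + 3.09) = 0.2445.
Free chlorine required for 2.88 ppm HOCl: 2.88 / 0.2445 = 11.78 ppm.
FC to add: 11.78 − 0.3 = 11.48 mg/L as Cl₂.
Cl₂ equivalent: 11.48 mg/L × 845,000 L = 9701 g.
Product at 56.6% available Cl: 9701 / 0.566 = 17,140 g.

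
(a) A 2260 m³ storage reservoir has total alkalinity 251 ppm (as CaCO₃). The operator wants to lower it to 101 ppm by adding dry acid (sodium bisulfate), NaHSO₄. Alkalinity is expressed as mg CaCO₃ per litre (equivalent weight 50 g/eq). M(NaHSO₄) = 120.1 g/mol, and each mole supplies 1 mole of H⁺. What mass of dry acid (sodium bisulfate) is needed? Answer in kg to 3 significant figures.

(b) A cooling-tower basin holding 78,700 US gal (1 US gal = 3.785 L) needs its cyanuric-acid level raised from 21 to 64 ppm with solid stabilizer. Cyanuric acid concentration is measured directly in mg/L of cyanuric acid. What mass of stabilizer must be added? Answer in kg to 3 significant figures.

(a) Volume: 2260 m³ = 2,260,000 L.
(a) Alkalinity to neutralize: (251 − 101) = 150 mg/L as CaCO₃ × 2,260,000 L = 339,000 g as CaCO₃.
(a) Equivalents of H⁺ required: 339,000 ÷ 50 g/eq = 6780 eq = 6780 mol NaHSO₄.
(a) Mass of NaHSO₄: 6780 × 120.1 = 814,300 g.

(b) Volume: 78,700 US gal × 3.785 L/gal = 297,880 L.
(b) CYA to add: (64 − 21) = 43 mg/L × 297,880 L = 12,810 g cyanuric acid.

(a) 814 kg; (b) 12.8 kg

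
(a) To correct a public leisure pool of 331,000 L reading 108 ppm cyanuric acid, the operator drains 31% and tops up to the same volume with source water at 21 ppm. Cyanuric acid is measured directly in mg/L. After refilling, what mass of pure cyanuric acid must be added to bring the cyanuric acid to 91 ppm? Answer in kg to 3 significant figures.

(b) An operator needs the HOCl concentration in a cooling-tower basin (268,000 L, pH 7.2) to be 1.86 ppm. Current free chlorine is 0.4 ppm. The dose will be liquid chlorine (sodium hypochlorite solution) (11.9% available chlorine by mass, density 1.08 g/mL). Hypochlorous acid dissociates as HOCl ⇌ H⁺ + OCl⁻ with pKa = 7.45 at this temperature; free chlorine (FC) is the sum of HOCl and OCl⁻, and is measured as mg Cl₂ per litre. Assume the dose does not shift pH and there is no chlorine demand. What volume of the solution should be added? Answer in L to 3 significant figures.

(a) 3.30 kg; (b) 5.23 L

(a) After draining 31% and refilling: 108 × 0.69 + 21 × 0.31 = 81.03 ppm.
(a) Deficit to target: 91 − 81.03 = 9.97 mg/L.
(a) Mass: 9.97 mg/L × 331,000 L = 3300 g cyanuric acid.

(b) [OCl⁻]/[HOCl] = 10^(pH − pKa) = 10^(7.2 − 7.45) = 0.5623; fraction as HOCl = 1/(1 + 0.5623) = 0.6401.
(b) Free chlorine required for 1.86 ppm HOCl: 1.86 / 0.6401 = 2.906 ppm.
(b) FC to add: 2.906 − 0.4 = 2.506 mg/L as Cl₂.
(b) Cl₂ equivalent: 2.506 mg/L × 268,000 L = 671.6 g.
(b) Product at 11.9% available Cl: 671.6 / 0.119 = 5644 g.
(b) Volume: 5644 g ÷ 1.08 g/mL = 5226 mL.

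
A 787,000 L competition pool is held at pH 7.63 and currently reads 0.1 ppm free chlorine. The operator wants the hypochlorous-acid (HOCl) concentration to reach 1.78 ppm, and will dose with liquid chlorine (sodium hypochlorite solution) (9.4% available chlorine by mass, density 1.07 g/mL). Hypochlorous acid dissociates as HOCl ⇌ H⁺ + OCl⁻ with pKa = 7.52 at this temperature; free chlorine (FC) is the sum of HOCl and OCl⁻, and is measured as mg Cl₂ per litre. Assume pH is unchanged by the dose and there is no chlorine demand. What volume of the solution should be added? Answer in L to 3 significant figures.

31.1 L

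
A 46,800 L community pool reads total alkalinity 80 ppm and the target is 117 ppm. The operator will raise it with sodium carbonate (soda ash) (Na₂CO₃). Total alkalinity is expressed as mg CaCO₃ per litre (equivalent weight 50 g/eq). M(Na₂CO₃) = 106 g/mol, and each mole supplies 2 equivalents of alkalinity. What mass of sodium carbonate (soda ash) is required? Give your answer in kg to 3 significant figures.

Alkalinity to add: (117 − 80) = 37 mg/L as CaCO₃ × 46,800 L = 1732 g as CaCO₃.
Equivalents: 1732 g ÷ 50 g/eq = 34.63 eq.
Each mole of Na₂CO₃ supplies 2 eq, so 34.63 / 2 = 17.32 mol.
Mass: 17.32 mol × 106 g/mol = 1835 g.

1.84 kg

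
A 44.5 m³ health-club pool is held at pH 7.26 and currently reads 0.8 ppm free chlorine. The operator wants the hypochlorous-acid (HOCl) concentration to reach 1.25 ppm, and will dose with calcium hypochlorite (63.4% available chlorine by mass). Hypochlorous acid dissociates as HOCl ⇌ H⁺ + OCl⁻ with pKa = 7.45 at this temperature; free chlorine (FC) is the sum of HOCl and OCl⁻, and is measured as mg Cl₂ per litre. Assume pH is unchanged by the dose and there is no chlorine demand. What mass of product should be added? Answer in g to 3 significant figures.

88.2 g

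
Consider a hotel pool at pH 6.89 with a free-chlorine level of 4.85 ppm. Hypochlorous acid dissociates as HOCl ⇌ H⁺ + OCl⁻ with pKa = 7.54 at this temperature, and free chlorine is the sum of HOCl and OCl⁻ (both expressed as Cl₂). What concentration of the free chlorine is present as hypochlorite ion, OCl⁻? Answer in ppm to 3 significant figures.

0.887 ppm

[OCl⁻]/[HOCl] = 10^(pH − pKa) = 10^(6.89 − 7.54) = 10^-0.65 = 0.2239.
Fraction as HOCl = 1 / (1 + 0.2239) = 0.8171.
OCl⁻ = (1 − 0.8171) × 4.85 ppm = 0.8872 ppm.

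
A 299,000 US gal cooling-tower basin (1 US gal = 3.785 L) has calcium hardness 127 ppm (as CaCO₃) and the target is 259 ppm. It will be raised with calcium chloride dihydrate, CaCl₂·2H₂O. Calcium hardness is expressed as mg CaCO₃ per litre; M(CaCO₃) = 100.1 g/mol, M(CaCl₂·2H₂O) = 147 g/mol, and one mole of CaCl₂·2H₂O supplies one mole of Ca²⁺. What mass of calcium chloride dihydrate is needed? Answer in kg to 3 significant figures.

219 kg

Volume: 299,000 US gal × 3.785 L/gal = 1,131,715 L.
Hardness to add: (259 − 127) = 132 mg/L as CaCO₃ × 1,131,715 L = 149,400 g as CaCO₃.
Moles of Ca²⁺ (1 mol Ca²⁺ ≡ 1 mol CaCO₃): 149,400 / 100.1 g/mol = 1492 mol.
Mass of CaCl₂·2H₂O: 1492 × 147 = 219,400 g.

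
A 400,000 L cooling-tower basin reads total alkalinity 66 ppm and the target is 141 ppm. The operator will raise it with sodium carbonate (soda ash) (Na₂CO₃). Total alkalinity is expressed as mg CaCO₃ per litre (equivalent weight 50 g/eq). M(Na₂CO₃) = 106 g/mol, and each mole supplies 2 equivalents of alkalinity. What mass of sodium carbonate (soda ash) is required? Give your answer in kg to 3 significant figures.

31.8 kg

Alkalinity to add: (141 − 66) = 75 mg/L as CaCO₃ × 400,000 L = 30,000 g as CaCO₃.
Equivalents: 30,000 g ÷ 50 g/eq = 600 eq.
Each mole of Na₂CO₃ supplies 2 eq, so 600 / 2 = 300 mol.
Mass: 300 mol × 106 g/mol = 31,800 g.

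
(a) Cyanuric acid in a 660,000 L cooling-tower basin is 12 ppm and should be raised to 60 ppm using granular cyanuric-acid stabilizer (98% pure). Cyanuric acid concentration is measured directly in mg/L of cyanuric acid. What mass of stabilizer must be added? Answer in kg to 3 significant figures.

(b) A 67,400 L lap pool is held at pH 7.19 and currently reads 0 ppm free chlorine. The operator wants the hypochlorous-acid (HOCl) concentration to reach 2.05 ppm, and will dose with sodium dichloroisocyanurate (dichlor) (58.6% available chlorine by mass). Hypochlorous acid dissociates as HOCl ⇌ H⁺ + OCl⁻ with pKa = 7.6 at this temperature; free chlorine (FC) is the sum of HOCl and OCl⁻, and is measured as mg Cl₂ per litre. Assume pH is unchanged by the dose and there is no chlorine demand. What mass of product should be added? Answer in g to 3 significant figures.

(a) 32.3 kg; (b) 328 g

(a) CYA to add: (60 − 12) = 48 mg/L × 660,000 L = 31,680 g cyanuric acid.
(a) At 98% purity: 31,680 / 0.98 = 32,330 g product.

(b) [OCl⁻]/[HOCl] = 10^(pH − pKa) = 10^(7.19 − 7.6) = 0.389; fraction as HOCl = 1/(1 + 0.389) = 0.7199.
(b) Free chlorine required for 2.05 ppm HOCl: 2.05 / 0.7199 = 2.848 ppm.
(b) FC to add: 2.848 − 0 = 2.848 mg/L as Cl₂.
(b) Cl₂ equivalent: 2.848 mg/L × 67,400 L = 191.9 g.
(b) Product at 58.6% available Cl: 191.9 / 0.586 = 327.5 g.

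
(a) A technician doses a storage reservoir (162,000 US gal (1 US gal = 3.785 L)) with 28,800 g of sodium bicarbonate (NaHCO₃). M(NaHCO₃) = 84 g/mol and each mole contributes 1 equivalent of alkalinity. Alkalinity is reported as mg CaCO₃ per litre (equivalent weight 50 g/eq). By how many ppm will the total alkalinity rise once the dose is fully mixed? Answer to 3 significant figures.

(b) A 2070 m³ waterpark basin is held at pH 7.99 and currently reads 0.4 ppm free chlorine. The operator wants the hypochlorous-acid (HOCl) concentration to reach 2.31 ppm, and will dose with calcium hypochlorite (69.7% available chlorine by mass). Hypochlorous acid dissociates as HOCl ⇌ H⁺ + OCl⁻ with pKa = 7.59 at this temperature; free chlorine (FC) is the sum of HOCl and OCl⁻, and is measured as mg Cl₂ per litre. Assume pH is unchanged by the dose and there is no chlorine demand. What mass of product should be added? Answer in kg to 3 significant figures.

(a) Volume: 162,000 US gal × 3.785 L/gal = 613,170 L.
(a) Moles of NaHCO₃: 28,800 g ÷ 84 g/mol = 342.9 mol → 342.9 eq of alkalinity.
(a) As CaCO₃: 342.9 eq × 50 g/eq = 17,140 g.
(a) Rise: 17,140 g / 613,170 L × 1000 = 27.96 mg/L.

(b) Volume: 2070 m³ = 2,070,000 L.
(b) [OCl⁻]/[HOCl] = 10^(pH − pKa) = 10^(7.99 − 7.59) = 2.512; fraction as HOCl = 1/(1 + 2.512) = 0.2847.
(b) Free chlorine required for 2.31 ppm HOCl: 2.31 / 0.2847 = 8.112 ppm.
(b) FC to add: 8.112 − 0.4 = 7.712 mg/L as Cl₂.
(b) Cl₂ equivalent: 7.712 mg/L × 2,070,000 L = 15,960 g.
(b) Product at 69.7% available Cl: 15,960 / 0.697 = 22,910 g.

(a) 28.0 ppm; (b) 22.9 kg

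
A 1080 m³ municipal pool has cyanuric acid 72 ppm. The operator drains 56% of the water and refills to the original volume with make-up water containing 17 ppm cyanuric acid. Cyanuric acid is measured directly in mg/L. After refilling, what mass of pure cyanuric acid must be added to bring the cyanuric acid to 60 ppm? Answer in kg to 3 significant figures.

Volume: 1080 m³ = 1,080,000 L.
After draining 56% and refilling: 72 × 0.44 + 17 × 0.56 = 41.2 ppm.
Deficit to target: 60 − 41.2 = 18.8 mg/L.
Mass: 18.8 mg/L × 1,080,000 L = 20,300 g cyanuric acid.

20.3 kg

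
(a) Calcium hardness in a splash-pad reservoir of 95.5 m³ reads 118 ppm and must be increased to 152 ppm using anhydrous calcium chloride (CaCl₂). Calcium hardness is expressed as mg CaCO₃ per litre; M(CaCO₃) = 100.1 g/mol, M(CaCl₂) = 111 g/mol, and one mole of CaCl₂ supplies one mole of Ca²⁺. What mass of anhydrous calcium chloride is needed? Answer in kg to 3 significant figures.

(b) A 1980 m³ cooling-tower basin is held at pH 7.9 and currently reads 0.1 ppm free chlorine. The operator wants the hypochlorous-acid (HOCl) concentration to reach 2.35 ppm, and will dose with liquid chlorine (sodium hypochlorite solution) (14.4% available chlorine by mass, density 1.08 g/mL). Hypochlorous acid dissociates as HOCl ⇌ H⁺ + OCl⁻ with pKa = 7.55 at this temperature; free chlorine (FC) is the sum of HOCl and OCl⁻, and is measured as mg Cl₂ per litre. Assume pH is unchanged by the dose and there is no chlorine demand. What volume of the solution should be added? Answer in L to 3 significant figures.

(a) 3.60 kg; (b) 95.6 L

(a) Volume: 95.5 m³ = 95,500 L.
(a) Hardness to add: (152 − 118) = 34 mg/L as CaCO₃ × 95,500 L = 3247 g as CaCO₃.
(a) Moles of Ca²⁺ (1 mol Ca²⁺ ≡ 1 mol CaCO₃): 3247 / 100.1 g/mol = 32.44 mol.
(a) Mass of CaCl₂: 32.44 × 111 = 3601 g.

(b) Volume: 1980 m³ = 1,980,000 L.
(b) [OCl⁻]/[HOCl] = 10^(pH − pKa) = 10^(7.9 − 7.55) = 2.239; fraction as HOCl = 1/(1 + 2.239) = 0.3088.
(b) Free chlorine required for 2.35 ppm HOCl: 2.35 / 0.3088 = 7.611 ppm.
(b) FC to add: 7.611 − 0.1 = 7.511 mg/L as Cl₂.
(b) Cl₂ equivalent: 7.511 mg/L × 1,980,000 L = 14,870 g.
(b) Product at 14.4% available Cl: 14,870 / 0.144 = 103,300 g.
(b) Volume: 103,300 g ÷ 1.08 g/mL = 95,630 mL.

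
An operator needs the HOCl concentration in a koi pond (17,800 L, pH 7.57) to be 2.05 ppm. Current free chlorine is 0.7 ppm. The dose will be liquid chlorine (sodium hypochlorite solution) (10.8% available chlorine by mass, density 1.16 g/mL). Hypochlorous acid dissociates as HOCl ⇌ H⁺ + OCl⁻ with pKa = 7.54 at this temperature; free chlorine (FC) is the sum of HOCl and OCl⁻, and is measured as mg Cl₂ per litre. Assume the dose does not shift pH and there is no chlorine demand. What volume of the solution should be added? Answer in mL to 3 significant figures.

504 mL

[OCl⁻]/[HOCl] = 10^(pH − pKa) = 10^(7.57 − 7.54) = 1.072; fraction as HOCl = 1/(1 + 1.072) = 0.4827.
Free chlorine required for 2.05 ppm HOCl: 2.05 / 0.4827 = 4.247 ppm.
FC to add: 4.247 − 0.7 = 3.547 mg/L as Cl₂.
Cl₂ equivalent: 3.547 mg/L × 17,800 L = 63.13 g.
Product at 10.8% available Cl: 63.13 / 0.108 = 584.5 g.
Volume: 584.5 g ÷ 1.16 g/mL = 503.9 mL.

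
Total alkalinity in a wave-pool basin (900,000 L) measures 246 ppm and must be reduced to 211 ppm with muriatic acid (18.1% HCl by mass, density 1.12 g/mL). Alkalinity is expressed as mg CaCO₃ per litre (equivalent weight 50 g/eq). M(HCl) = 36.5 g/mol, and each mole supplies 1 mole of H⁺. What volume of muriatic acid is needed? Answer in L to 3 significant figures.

Alkalinity to neutralize: (246 − 211) = 35 mg/L as CaCO₃ × 900,000 L = 31,500 g as CaCO₃.
Equivalents of H⁺ required: 31,500 ÷ 50 g/eq = 630 eq = 630 mol HCl.
Mass of HCl: 630 × 36.5 = 23,000 g.
Mass of 18.1% solution: 23,000 / 0.181 = 127,000 g.
Volume: 127,000 g ÷ 1.12 g/mL = 113,400 mL.

113 L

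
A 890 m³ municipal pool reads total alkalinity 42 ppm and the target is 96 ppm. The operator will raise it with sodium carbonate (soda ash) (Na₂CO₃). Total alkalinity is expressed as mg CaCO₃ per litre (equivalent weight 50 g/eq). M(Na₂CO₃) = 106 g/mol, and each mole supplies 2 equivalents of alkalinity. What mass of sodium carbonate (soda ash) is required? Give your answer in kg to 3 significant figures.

50.9 kg

Volume: 890 m³ = 890,000 L.
Alkalinity to add: (96 − 42) = 54 mg/L as CaCO₃ × 890,000 L = 48,060 g as CaCO₃.
Equivalents: 48,060 g ÷ 50 g/eq = 961.2 eq.
Each mole of Na₂CO₃ supplies 2 eq, so 961.2 / 2 = 480.6 mol.
Mass: 480.6 mol × 106 g/mol = 50,940 g.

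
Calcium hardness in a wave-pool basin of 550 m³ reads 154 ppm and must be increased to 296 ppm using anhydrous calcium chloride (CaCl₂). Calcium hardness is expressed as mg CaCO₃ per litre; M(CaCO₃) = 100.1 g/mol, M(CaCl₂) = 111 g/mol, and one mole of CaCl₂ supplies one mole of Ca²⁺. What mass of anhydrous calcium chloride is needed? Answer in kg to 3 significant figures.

86.6 kg

Volume: 550 m³ = 550,000 L.
Hardness to add: (296 − 154) = 142 mg/L as CaCO₃ × 550,000 L = 78,100 g as CaCO₃.
Moles of Ca²⁺ (1 mol Ca²⁺ ≡ 1 mol CaCO₃): 78,100 / 100.1 g/mol = 780.2 mol.
Mass of CaCl₂: 780.2 × 111 = 86,600 g.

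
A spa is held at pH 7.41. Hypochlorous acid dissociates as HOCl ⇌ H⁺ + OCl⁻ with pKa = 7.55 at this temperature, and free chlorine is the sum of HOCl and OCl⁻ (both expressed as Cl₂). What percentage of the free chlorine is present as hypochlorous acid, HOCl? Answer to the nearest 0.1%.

[OCl⁻]/[HOCl] = 10^(pH − pKa) = 10^(7.41 − 7.55) = 10^-0.14 = 0.7244.
Fraction as HOCl = 1 / (1 + 0.7244) = 0.5799.

58.0%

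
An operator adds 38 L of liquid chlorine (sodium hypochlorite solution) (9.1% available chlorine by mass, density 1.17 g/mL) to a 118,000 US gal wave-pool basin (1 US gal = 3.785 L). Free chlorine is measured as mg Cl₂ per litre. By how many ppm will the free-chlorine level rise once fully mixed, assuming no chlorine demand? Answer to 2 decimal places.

9.06 ppm

Volume: 118,000 US gal × 3.785 L/gal = 446,630 L.
Mass of solution: 38 L × 1000 mL/L × 1.17 g/mL = 44,460 g.
Available chlorine delivered: 44,460 g × 0.091 = 4046 g as Cl₂.
Concentration rise: 4046 g / 446,630 L = 9.059 mg/L = 9.06 ppm.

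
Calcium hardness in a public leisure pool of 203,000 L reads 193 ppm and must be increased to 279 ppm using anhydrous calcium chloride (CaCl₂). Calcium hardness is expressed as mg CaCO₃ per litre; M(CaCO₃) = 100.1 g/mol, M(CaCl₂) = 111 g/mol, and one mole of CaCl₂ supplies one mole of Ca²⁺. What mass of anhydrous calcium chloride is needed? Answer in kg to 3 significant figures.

Hardness to add: (279 − 193) = 86 mg/L as CaCO₃ × 203,000 L = 17,460 g as CaCO₃.
Moles of Ca²⁺ (1 mol Ca²⁺ ≡ 1 mol CaCO₃): 17,460 / 100.1 g/mol = 174.4 mol.
Mass of CaCl₂: 174.4 × 111 = 19,360 g.

19.4 kg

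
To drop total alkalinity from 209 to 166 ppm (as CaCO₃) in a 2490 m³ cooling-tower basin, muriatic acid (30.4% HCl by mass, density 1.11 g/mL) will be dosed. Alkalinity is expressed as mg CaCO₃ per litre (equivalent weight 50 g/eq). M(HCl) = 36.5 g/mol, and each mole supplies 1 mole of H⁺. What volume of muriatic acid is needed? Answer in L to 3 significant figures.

232 L

Volume: 2490 m³ = 2,490,000 L.
Alkalinity to neutralize: (209 − 166) = 43 mg/L as CaCO₃ × 2,490,000 L = 107,100 g as CaCO₃.
Equivalents of H⁺ required: 107,100 ÷ 50 g/eq = 2141 eq = 2141 mol HCl.
Mass of HCl: 2141 × 36.5 = 78,160 g.
Mass of 30.4% solution: 78,160 / 0.304 = 257,100 g.
Volume: 257,100 g ÷ 1.11 g/mL = 231,600 mL.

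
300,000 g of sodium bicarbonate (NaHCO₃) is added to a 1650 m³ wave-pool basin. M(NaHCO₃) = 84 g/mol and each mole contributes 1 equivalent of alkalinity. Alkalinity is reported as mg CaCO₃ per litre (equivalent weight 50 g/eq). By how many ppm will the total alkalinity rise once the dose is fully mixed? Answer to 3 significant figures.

Volume: 1650 m³ = 1,650,000 L.
Moles of NaHCO₃: 300,000 g ÷ 84 g/mol = 3571 mol → 3571 eq of alkalinity.
As CaCO₃: 3571 eq × 50 g/eq = 178,600 g.
Rise: 178,600 g / 1,650,000 L × 1000 = 108.2 mg/L.

108 ppm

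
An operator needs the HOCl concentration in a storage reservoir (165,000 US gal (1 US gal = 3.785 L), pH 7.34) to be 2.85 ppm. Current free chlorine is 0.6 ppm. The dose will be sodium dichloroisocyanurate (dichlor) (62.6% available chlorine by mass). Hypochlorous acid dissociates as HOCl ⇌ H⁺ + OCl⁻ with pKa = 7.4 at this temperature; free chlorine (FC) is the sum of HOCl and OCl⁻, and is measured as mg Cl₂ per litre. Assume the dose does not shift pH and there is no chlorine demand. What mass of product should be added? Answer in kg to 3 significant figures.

4.72 kg

Volume: 165,000 US gal × 3.785 L/gal = 624,525 L.
[OCl⁻]/[HOCl] = 10^(pH − pKa) = 10^(7.34 − 7.4) = 0.871; fraction as HOCl = 1/(1 + 0.871) = 0.5345.
Free chlorine required for 2.85 ppm HOCl: 2.85 / 0.5345 = 5.332 ppm.
FC to add: 5.332 − 0.6 = 4.732 mg/L as Cl₂.
Cl₂ equivalent: 4.732 mg/L × 624,525 L = 2955 g.
Product at 62.6% available Cl: 2955 / 0.626 = 4721 g.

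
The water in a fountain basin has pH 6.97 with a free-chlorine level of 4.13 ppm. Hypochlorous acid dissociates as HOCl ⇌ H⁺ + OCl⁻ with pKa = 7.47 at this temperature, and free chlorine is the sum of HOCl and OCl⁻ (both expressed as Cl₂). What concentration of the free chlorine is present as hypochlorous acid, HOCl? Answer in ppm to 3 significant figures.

3.14 ppm

[OCl⁻]/[HOCl] = 10^(pH − pKa) = 10^(6.97 − 7.47) = 10^-0.50 = 0.3162.
Fraction as HOCl = 1 / (1 + 0.3162) = 0.7597.
HOCl = 0.7597 × 4.13 ppm = 3.138 ppm.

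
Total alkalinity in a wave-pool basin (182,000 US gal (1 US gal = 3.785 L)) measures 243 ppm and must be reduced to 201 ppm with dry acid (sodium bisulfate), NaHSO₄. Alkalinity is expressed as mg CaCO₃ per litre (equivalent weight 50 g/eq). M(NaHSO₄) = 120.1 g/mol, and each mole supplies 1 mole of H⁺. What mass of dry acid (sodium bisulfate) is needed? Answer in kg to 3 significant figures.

69.5 kg

Volume: 182,000 US gal × 3.785 L/gal = 688,870 L.
Alkalinity to neutralize: (243 − 201) = 42 mg/L as CaCO₃ × 688,870 L = 28,930 g as CaCO₃.
Equivalents of H⁺ required: 28,930 ÷ 50 g/eq = 578.7 eq = 578.7 mol NaHSO₄.
Mass of NaHSO₄: 578.7 × 120.1 = 69,500 g.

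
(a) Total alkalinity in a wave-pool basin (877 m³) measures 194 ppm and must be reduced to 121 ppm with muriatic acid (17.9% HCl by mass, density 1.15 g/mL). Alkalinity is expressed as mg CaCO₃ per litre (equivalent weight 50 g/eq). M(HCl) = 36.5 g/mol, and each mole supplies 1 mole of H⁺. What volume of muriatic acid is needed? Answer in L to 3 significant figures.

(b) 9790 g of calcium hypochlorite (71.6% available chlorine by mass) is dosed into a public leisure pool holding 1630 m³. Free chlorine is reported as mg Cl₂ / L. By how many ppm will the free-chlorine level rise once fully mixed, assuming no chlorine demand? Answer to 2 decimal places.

(a) Volume: 877 m³ = 877,000 L.
(a) Alkalinity to neutralize: (194 − 121) = 73 mg/L as CaCO₃ × 877,000 L = 64,020 g as CaCO₃.
(a) Equivalents of H⁺ required: 64,020 ÷ 50 g/eq = 1280 eq = 1280 mol HCl.
(a) Mass of HCl: 1280 × 36.5 = 46,740 g.
(a) Mass of 17.9% solution: 46,740 / 0.179 = 261,100 g.
(a) Volume: 261,100 g ÷ 1.15 g/mL = 227,000 mL.

(b) Volume: 1630 m³ = 1,630,000 L.
(b) Available chlorine delivered: 9790 g × 0.716 = 7010 g as Cl₂.
(b) Concentration rise: 7010 g / 1,630,000 L = 4.3 mg/L = 4.30 ppm.

(a) 227 L; (b) 4.30 ppm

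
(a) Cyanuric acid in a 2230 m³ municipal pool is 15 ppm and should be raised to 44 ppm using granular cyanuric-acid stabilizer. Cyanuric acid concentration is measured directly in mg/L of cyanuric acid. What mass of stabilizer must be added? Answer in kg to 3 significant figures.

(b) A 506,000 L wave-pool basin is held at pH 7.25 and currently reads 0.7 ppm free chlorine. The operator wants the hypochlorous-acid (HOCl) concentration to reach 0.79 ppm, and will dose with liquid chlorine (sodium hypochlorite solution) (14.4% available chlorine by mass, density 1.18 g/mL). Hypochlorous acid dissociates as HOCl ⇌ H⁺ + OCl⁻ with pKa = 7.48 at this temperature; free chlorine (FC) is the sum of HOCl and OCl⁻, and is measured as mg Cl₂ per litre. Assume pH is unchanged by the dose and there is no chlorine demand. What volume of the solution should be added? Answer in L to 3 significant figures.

(a) 64.7 kg; (b) 1.65 L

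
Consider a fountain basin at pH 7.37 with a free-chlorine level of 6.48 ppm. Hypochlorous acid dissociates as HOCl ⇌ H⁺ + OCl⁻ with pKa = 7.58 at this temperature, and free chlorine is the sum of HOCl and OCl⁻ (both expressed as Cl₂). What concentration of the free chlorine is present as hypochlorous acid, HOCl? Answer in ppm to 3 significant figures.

4.01 ppm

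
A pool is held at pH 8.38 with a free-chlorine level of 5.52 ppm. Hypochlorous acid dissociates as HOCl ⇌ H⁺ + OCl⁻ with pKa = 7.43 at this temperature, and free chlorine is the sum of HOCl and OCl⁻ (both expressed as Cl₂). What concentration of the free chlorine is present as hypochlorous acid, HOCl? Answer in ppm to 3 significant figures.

[OCl⁻]/[HOCl] = 10^(pH − pKa) = 10^(8.38 − 7.43) = 10^0.95 = 8.913.
Fraction as HOCl = 1 / (1 + 8.913) = 0.1009.
HOCl = 0.1009 × 5.52 ppm = 0.5569 ppm.

0.557 ppm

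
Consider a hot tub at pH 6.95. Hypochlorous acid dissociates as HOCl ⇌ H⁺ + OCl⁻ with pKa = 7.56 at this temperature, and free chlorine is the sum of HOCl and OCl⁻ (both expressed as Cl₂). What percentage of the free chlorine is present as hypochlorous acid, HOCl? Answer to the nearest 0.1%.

80.3%

[OCl⁻]/[HOCl] = 10^(pH − pKa) = 10^(6.95 − 7.56) = 10^-0.61 = 0.2455.
Fraction as HOCl = 1 / (1 + 0.2455) = 0.8029.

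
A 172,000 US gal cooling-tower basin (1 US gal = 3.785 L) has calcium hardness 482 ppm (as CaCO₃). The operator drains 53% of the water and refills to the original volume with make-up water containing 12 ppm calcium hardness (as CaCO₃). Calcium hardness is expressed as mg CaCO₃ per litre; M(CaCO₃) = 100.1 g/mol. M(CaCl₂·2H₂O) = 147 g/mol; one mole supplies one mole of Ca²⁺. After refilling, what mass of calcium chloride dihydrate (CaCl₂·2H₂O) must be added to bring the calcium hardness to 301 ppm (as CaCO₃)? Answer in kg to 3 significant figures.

65.1 kg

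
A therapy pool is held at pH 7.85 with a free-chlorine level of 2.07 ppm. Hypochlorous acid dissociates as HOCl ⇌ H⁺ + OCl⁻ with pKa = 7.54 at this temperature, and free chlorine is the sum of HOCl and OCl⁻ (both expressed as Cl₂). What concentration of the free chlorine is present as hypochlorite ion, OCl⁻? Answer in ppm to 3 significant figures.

[OCl⁻]/[HOCl] = 10^(pH − pKa) = 10^(7.85 − 7.54) = 10^0.31 = 2.042.
Fraction as HOCl = 1 / (1 + 2.042) = 0.3288.
OCl⁻ = (1 − 0.3288) × 2.07 ppm = 1.389 ppm.

1.39 ppm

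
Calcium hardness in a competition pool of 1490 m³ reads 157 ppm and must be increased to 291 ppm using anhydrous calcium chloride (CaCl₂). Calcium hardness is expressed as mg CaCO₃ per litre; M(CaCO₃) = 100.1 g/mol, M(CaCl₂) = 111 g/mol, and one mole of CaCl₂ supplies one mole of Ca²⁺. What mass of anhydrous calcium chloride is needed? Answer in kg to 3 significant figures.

221 kg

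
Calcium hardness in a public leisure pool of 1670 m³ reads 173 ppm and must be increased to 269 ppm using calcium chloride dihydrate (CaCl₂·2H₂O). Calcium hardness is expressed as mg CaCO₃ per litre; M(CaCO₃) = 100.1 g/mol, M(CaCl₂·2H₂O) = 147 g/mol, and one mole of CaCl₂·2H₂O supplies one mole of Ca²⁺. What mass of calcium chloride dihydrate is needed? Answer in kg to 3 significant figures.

Volume: 1670 m³ = 1,670,000 L.
Hardness to add: (269 − 173) = 96 mg/L as CaCO₃ × 1,670,000 L = 160,300 g as CaCO₃.
Moles of Ca²⁺ (1 mol Ca²⁺ ≡ 1 mol CaCO₃): 160,300 / 100.1 g/mol = 1602 mol.
Mass of CaCl₂·2H₂O: 1602 × 147 = 235,400 g.

235 kg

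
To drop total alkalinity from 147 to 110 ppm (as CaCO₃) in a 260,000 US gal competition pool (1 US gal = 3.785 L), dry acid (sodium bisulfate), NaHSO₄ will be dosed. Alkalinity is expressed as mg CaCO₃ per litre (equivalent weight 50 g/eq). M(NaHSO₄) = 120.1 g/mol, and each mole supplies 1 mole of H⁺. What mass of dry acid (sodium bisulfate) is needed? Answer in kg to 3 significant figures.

87.5 kg

Volume: 260,000 US gal × 3.785 L/gal = 984,100 L.
Alkalinity to neutralize: (147 − 110) = 37 mg/L as CaCO₃ × 984,100 L = 36,410 g as CaCO₃.
Equivalents of H⁺ required: 36,410 ÷ 50 g/eq = 728.2 eq = 728.2 mol NaHSO₄.
Mass of NaHSO₄: 728.2 × 120.1 = 87,460 g.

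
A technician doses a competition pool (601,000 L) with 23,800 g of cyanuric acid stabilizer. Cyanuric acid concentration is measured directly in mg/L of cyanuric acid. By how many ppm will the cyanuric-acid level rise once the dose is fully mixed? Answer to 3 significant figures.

39.6 ppm

Rise: 23,800 g / 601,000 L × 1000 = 39.6 mg/L.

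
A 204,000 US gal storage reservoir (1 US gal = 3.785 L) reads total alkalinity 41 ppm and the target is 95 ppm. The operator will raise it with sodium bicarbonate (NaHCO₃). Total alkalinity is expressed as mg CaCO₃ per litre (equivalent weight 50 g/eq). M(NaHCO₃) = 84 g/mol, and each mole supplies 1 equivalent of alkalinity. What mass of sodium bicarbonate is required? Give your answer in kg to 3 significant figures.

70.0 kg

Volume: 204,000 US gal × 3.785 L/gal = 772,140 L.
Alkalinity to add: (95 − 41) = 54 mg/L as CaCO₃ × 772,140 L = 41,700 g as CaCO₃.
Equivalents: 41,700 g ÷ 50 g/eq = 833.9 eq.
NaHCO₃ supplies 1 eq per mole → 833.9 mol.
Mass: 833.9 mol × 84 g/mol = 70,050 g.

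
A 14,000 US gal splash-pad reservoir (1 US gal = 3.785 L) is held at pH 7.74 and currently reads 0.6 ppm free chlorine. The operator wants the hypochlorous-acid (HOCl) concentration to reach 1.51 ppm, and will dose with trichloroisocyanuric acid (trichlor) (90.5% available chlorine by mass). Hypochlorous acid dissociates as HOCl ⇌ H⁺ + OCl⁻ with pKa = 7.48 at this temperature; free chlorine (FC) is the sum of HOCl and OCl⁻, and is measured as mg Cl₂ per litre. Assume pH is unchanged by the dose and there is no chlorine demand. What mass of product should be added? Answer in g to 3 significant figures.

Volume: 14,000 US gal × 3.785 L/gal = 52,990 L.
[OCl⁻]/[HOCl] = 10^(pH − pKa) = 10^(7.74 − 7.48) = 1.82; fraction as HOCl = 1/(1 + 1.82) = 0.3546.
Free chlorine required for 1.51 ppm HOCl: 1.51 / 0.3546 = 4.258 ppm.
FC to add: 4.258 − 0.6 = 3.658 mg/L as Cl₂.
Cl₂ equivalent: 3.658 mg/L × 52,990 L = 193.8 g.
Product at 90.5% available Cl: 193.8 / 0.905 = 214.2 g.

214 g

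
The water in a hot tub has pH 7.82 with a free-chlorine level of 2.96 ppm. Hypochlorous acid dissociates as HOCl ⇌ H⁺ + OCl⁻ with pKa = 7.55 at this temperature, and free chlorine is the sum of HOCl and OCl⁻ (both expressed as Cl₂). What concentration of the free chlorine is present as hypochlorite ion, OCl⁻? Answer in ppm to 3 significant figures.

1.93 ppm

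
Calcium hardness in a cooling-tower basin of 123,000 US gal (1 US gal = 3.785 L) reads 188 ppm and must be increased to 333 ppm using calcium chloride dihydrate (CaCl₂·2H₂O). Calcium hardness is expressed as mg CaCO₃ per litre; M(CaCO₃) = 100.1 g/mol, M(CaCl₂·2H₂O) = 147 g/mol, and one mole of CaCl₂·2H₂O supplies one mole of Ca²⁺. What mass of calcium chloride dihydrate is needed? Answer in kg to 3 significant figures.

99.1 kg

Volume: 123,000 US gal × 3.785 L/gal = 465,555 L.
Hardness to add: (333 − 188) = 145 mg/L as CaCO₃ × 465,555 L = 67,510 g as CaCO₃.
Moles of Ca²⁺ (1 mol Ca²⁺ ≡ 1 mol CaCO₃): 67,510 / 100.1 g/mol = 674.4 mol.
Mass of CaCl₂·2H₂O: 674.4 × 147 = 99,130 g.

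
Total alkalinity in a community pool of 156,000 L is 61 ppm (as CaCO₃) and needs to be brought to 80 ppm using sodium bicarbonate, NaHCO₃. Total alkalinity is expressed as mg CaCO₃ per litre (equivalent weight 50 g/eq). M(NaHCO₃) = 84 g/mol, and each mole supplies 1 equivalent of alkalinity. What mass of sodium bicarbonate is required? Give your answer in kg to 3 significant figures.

Alkalinity to add: (80 − 61) = 19 mg/L as CaCO₃ × 156,000 L = 2964 g as CaCO₃.
Equivalents: 2964 g ÷ 50 g/eq = 59.28 eq.
NaHCO₃ supplies 1 eq per mole → 59.28 mol.
Mass: 59.28 mol × 84 g/mol = 4980 g.

4.98 kg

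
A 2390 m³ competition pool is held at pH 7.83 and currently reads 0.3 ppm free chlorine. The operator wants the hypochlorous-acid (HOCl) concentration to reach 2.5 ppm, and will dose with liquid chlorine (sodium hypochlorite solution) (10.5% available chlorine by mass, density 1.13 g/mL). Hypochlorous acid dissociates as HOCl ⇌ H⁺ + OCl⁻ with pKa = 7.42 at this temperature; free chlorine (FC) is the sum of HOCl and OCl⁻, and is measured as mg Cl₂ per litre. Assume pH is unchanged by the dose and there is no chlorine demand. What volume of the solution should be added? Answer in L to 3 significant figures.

174 L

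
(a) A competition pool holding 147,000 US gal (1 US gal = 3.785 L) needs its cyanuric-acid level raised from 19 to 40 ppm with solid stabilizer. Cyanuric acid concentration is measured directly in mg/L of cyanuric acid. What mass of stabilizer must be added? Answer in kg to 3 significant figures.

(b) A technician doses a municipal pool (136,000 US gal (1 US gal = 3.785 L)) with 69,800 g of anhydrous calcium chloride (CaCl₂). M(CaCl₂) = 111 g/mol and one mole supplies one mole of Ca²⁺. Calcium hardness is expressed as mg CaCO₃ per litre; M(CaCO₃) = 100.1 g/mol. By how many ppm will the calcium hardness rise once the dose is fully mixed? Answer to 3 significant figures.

(a) 11.7 kg; (b) 122 ppm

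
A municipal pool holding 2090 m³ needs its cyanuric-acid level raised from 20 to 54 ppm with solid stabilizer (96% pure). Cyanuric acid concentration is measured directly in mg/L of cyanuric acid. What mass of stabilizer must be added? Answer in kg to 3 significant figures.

Volume: 2090 m³ = 2,090,000 L.
CYA to add: (54 − 20) = 34 mg/L × 2,090,000 L = 71,060 g cyanuric acid.
At 96% purity: 71,060 / 0.96 = 74,020 g product.

74.0 kg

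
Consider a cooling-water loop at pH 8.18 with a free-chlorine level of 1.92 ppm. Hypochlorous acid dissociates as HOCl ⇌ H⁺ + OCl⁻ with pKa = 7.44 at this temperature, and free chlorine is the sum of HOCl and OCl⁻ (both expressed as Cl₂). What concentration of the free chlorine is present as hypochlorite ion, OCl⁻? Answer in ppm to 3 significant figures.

1.62 ppm

[OCl⁻]/[HOCl] = 10^(pH − pKa) = 10^(8.18 − 7.44) = 10^0.74 = 5.495.
Fraction as HOCl = 1 / (1 + 5.495) = 0.154.
OCl⁻ = (1 − 0.154) × 1.92 ppm = 1.624 ppm.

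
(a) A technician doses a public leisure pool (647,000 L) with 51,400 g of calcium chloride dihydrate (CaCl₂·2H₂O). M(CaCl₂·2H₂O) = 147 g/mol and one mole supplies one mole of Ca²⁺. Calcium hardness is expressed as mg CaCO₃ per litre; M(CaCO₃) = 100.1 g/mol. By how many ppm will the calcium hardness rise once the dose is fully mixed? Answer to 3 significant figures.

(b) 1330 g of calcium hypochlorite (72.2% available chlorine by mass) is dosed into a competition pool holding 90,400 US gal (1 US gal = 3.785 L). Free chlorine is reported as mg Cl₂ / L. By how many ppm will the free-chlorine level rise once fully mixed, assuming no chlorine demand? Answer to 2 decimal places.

(a) 54.1 ppm; (b) 2.81 ppm

(a) Moles of Ca²⁺: 51,400 g ÷ 147 g/mol = 349.7 mol.
(a) As CaCO₃: 349.7 mol × 100.1 g/mol = 35,000 g.
(a) Rise: 35,000 g / 647,000 L × 1000 = 54.1 mg/L.

(b) Volume: 90,400 US gal × 3.785 L/gal = 342,164 L.
(b) Available chlorine delivered: 1330 g × 0.722 = 960.3 g as Cl₂.
(b) Concentration rise: 960.3 g / 342,164 L = 2.806 mg/L = 2.81 ppm.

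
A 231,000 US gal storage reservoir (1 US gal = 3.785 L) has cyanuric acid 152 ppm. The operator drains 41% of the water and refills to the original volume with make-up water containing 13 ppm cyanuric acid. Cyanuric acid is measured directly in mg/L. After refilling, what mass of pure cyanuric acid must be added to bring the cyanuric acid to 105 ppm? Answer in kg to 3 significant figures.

8.73 kg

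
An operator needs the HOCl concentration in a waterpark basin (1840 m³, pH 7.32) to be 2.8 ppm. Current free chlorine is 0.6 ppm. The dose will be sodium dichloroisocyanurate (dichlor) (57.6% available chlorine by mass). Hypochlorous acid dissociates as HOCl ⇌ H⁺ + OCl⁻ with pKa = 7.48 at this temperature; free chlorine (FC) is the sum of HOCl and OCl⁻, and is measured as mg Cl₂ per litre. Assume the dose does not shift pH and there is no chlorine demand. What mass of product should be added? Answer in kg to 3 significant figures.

13.2 kg

Volume: 1840 m³ = 1,840,000 L.
[OCl⁻]/[HOCl] = 10^(pH − pKa) = 10^(7.32 − 7.48) = 0.6918; fraction as HOCl = 1/(1 + 0.6918) = 0.5911.
Free chlorine required for 2.8 ppm HOCl: 2.8 / 0.5911 = 4.737 ppm.
FC to add: 4.737 − 0.6 = 4.137 mg/L as Cl₂.
Cl₂ equivalent: 4.137 mg/L × 1,840,000 L = 7612 g.
Product at 57.6% available Cl: 7612 / 0.576 = 13,220 g.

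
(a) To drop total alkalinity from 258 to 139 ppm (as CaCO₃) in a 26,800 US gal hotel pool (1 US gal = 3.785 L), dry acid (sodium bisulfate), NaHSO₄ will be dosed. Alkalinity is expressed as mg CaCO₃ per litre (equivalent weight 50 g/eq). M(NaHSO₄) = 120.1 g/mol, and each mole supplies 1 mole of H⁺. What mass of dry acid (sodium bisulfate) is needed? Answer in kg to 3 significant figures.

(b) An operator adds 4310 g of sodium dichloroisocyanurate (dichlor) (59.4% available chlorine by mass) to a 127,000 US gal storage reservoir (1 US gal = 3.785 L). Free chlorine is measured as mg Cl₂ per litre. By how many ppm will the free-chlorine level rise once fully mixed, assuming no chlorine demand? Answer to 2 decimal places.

(a) 29.0 kg; (b) 5.33 ppm

(a) Volume: 26,800 US gal × 3.785 L/gal = 101,438 L.
(a) Alkalinity to neutralize: (258 − 139) = 119 mg/L as CaCO₃ × 101,438 L = 12,070 g as CaCO₃.
(a) Equivalents of H⁺ required: 12,070 ÷ 50 g/eq = 241.4 eq = 241.4 mol NaHSO₄.
(a) Mass of NaHSO₄: 241.4 × 120.1 = 28,990 g.

(b) Volume: 127,000 US gal × 3.785 L/gal = 480,695 L.
(b) Available chlorine delivered: 4310 g × 0.594 = 2560 g as Cl₂.
(b) Concentration rise: 2560 g / 480,695 L = 5.326 mg/L = 5.33 ppm.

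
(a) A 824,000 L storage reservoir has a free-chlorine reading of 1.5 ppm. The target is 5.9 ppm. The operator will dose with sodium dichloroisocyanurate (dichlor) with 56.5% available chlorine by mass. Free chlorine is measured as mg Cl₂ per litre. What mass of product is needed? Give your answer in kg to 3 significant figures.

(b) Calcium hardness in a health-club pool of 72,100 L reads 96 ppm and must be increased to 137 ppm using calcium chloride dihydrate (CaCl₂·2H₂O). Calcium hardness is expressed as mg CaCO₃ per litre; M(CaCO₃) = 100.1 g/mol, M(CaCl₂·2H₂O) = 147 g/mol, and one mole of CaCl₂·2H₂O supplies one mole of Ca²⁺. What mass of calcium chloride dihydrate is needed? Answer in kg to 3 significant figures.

(a) 6.42 kg; (b) 4.34 kg

(a) Chlorine deficit: 5.9 − 1.5 = 4.4 ppm = 4.4 mg/L as Cl₂.
(a) Cl₂ equivalent needed: 4.4 mg/L × 824,000 L = 3,626,000 mg = 3626 g.
(a) Product at 56.5% available chlorine: 3626 / 0.565 = 6417 g.

(b) Hardness to add: (137 − 96) = 41 mg/L as CaCO₃ × 72,100 L = 2956 g as CaCO₃.
(b) Moles of Ca²⁺ (1 mol Ca²⁺ ≡ 1 mol CaCO₃): 2956 / 100.1 g/mol = 29.53 mol.
(b) Mass of CaCl₂·2H₂O: 29.53 × 147 = 4341 g.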